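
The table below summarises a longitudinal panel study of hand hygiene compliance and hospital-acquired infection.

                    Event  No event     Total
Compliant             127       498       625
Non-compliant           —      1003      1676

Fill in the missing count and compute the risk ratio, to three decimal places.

The missing cell is in the unexposed row: 1676 − 1003 = 673.
So a = 127, b = 498, c = 673, d = 1003.
RR = [a/(a+b)] / [c/(c+d)] = (127/625) / (673/1676) = 0.20320/0.40155 = 0.50604

0.506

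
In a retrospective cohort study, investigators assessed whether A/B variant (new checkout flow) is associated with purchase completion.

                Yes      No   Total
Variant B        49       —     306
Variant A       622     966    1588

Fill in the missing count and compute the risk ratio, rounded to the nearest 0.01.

0.41

The missing cell is in the exposed row: 306 − 49 = 257.
So a = 49, b = 257, c = 622, d = 966.
RR = [a/(a+b)] / [c/(c+d)] = (49/306) / (622/1588) = 0.16013/0.39169 = 0.40882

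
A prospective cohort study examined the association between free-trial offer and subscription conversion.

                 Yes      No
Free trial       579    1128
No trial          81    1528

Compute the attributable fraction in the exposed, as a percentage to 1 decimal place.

Cells: a = 579, b = 1128, c = 81, d = 1528.
Risk in exposed = 579/1707 = 0.33919; risk in unexposed = 81/1609 = 0.05034.
RR = 0.33919/0.05034 = 6.73777
AR% = (RR − 1)/RR × 100 = (6.73777 − 1)/6.73777 × 100 = 85.1583%

85.2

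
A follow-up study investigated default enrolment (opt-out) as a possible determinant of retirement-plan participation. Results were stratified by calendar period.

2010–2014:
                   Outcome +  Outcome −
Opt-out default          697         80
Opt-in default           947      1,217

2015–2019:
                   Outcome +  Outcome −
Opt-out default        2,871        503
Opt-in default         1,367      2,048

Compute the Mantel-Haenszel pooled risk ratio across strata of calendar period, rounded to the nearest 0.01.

2.11

RR_MH = Σ(aᵢ·n₀ᵢ/nᵢ) / Σ(cᵢ·n₁ᵢ/nᵢ), with n₁ᵢ = aᵢ+bᵢ (exposed), n₀ᵢ = cᵢ+dᵢ (unexposed), nᵢ = n₁ᵢ+n₀ᵢ.
Stratum 1 (2010–2014): n₁ = 777, n₀ = 2164, n = 2941; a·n₀/n = 697·2164/2941 = 512.8555; c·n₁/n = 947·777/2941 = 250.1935
Stratum 2 (2015–2019): n₁ = 3374, n₀ = 3415, n = 6789; a·n₀/n = 2871·3415/6789 = 1444.1692; c·n₁/n = 1367·3374/6789 = 679.3722
RR_MH = (512.8555 + 1444.1692) / (250.1935 + 679.3722) = 1957.0247 / 929.5657 = 2.10531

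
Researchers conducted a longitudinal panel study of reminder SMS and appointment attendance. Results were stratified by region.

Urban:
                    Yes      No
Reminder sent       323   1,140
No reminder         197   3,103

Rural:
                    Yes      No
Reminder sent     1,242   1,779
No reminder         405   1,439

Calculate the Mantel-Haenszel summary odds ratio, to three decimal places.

2.959

OR_MH = Σ(aᵢdᵢ/nᵢ) / Σ(bᵢcᵢ/nᵢ), where nᵢ is the stratum total.
Stratum 1 (Urban): n = 4763; a·d/n = 323·3103/4763 = 210.4281; b·c/n = 1140·197/4763 = 47.1510
Stratum 2 (Rural): n = 4865; a·d/n = 1242·1439/4865 = 367.3665; b·c/n = 1779·405/4865 = 148.0976
OR_MH = (210.4281 + 367.3665) / (47.1510 + 148.0976) = 577.7946 / 195.2486 = 2.95928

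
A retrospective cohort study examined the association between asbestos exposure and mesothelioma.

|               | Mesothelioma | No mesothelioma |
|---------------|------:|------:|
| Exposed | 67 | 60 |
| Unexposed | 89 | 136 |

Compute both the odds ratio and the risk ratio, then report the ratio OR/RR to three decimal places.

Cells: a = 67, b = 60, c = 89, d = 136.
OR = (67·136)/(60·89) = 9112/5340 = 1.70637
Risk in exposed = 67/127 = 0.52756; risk in unexposed = 89/225 = 0.39556; RR = 1.33372
OR/RR = 1.70637 / 1.33372 = 1.27941
The outcome is not rare, so the OR lies further from 1 than the RR.

1.279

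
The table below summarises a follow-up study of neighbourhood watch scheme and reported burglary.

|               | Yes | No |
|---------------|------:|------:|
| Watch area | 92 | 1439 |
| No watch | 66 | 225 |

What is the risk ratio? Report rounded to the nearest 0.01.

0.26

Cells: a = 92, b = 1439, c = 66, d = 225.
Risk in exposed = 92/1531 = 0.06009; risk in unexposed = 66/291 = 0.22680.
RR = 0.06009 / 0.22680 = 0.26495
The risk is 74% lower among the exposed than among the unexposed.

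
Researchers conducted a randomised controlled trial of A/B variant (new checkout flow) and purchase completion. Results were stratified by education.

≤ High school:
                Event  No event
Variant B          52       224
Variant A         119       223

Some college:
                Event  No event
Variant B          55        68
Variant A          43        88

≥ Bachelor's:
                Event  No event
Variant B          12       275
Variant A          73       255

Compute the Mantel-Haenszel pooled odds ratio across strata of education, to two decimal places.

OR_MH = Σ(aᵢdᵢ/nᵢ) / Σ(bᵢcᵢ/nᵢ), where nᵢ is the stratum total.
Stratum 1 (≤ High school): n = 618; a·d/n = 52·223/618 = 18.7638; b·c/n = 224·119/618 = 43.1327
Stratum 2 (Some college): n = 254; a·d/n = 55·88/254 = 19.0551; b·c/n = 68·43/254 = 11.5118
Stratum 3 (≥ Bachelor's): n = 615; a·d/n = 12·255/615 = 4.9756; b·c/n = 275·73/615 = 32.6423
OR_MH = (18.7638 + 19.0551 + 4.9756) / (43.1327 + 11.5118 + 32.6423) = 42.7945 / 87.2868 = 0.49027

0.49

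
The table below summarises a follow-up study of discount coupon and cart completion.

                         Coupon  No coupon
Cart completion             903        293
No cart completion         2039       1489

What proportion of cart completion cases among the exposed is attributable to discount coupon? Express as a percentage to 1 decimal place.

46.4

Reading the table with exposure as columns: a = 903 (Coupon, case), b = 2039 (Coupon, non-case), c = 293 (No coupon, case), d = 1489.
Risk in exposed = 903/2942 = 0.30693; risk in unexposed = 293/1782 = 0.16442.
RR = 0.30693/0.16442 = 1.86675
AR% = (RR − 1)/RR × 100 = (1.86675 − 1)/1.86675 × 100 = 46.4308%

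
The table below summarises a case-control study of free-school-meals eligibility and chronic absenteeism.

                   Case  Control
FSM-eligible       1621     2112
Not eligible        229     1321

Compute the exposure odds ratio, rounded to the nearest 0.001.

4.427

Cells: a = 1621, b = 2112, c = 229, d = 1321.
OR = (a·d)/(b·c) = (1621 × 1321) / (2112 × 229) = 2141341 / 483648 = 4.42748
The odds of chronic absenteeism are about 4.43 times as high in the fsm-eligible group.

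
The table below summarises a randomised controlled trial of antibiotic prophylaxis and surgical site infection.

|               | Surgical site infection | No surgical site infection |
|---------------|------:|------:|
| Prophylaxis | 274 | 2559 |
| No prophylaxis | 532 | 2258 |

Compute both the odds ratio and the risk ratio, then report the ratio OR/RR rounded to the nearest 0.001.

0.896

Cells: a = 274, b = 2559, c = 532, d = 2258.
OR = (274·2258)/(2559·532) = 618692/1361388 = 0.45446
Risk in exposed = 274/2833 = 0.09672; risk in unexposed = 532/2790 = 0.19068; RR = 0.50722
OR/RR = 0.45446 / 0.50722 = 0.89598
The outcome is not rare, so the OR lies further from 1 than the RR.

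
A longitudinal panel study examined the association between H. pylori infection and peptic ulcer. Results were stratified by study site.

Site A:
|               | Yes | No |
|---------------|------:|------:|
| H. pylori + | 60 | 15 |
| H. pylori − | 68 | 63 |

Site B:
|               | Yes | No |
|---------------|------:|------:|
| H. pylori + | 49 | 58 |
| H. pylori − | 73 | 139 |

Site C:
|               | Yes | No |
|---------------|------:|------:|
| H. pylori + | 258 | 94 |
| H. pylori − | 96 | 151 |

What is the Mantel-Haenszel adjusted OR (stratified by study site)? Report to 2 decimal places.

OR_MH = Σ(aᵢdᵢ/nᵢ) / Σ(bᵢcᵢ/nᵢ), where nᵢ is the stratum total.
Stratum 1 (Site A): n = 206; a·d/n = 60·63/206 = 18.3495; b·c/n = 15·68/206 = 4.9515
Stratum 2 (Site B): n = 319; a·d/n = 49·139/319 = 21.3511; b·c/n = 58·73/319 = 13.2727
Stratum 3 (Site C): n = 599; a·d/n = 258·151/599 = 65.0384; b·c/n = 94·96/599 = 15.0651
OR_MH = (18.3495 + 21.3511 + 65.0384) / (4.9515 + 13.2727 + 15.0651) = 104.7390 / 33.2893 = 3.14633

3.15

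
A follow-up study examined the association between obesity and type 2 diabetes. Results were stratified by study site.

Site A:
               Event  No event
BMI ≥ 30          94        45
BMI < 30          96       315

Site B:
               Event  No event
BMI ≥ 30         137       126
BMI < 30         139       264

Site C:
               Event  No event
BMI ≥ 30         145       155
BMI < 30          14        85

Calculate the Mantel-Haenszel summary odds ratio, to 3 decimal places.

3.512

OR_MH = Σ(aᵢdᵢ/nᵢ) / Σ(bᵢcᵢ/nᵢ), where nᵢ is the stratum total.
Stratum 1 (Site A): n = 550; a·d/n = 94·315/550 = 53.8364; b·c/n = 45·96/550 = 7.8545
Stratum 2 (Site B): n = 666; a·d/n = 137·264/666 = 54.3063; b·c/n = 126·139/666 = 26.2973
Stratum 3 (Site C): n = 399; a·d/n = 145·85/399 = 30.8897; b·c/n = 155·14/399 = 5.4386
OR_MH = (53.8364 + 54.3063 + 30.8897) / (7.8545 + 26.2973 + 5.4386) = 139.0324 / 39.5904 = 3.51177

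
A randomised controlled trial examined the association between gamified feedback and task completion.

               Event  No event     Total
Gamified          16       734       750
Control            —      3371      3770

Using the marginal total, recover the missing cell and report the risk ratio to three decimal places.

The missing cell is in the unexposed row: 3770 − 3371 = 399.
So a = 16, b = 734, c = 399, d = 3371.
RR = [a/(a+b)] / [c/(c+d)] = (16/750) / (399/3770) = 0.02133/0.10584 = 0.20157

0.202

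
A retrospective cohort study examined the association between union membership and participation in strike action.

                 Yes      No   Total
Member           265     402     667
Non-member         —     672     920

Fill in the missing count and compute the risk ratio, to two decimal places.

The missing cell is in the unexposed row: 920 − 672 = 248.
So a = 265, b = 402, c = 248, d = 672.
RR = [a/(a+b)] / [c/(c+d)] = (265/667) / (248/920) = 0.39730/0.26957 = 1.47386

1.47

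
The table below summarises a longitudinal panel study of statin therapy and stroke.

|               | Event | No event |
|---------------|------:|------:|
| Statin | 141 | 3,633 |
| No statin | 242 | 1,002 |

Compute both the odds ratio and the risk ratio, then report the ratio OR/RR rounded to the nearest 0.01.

0.84

Cells: a = 141, b = 3633, c = 242, d = 1002.
OR = (141·1002)/(3633·242) = 141282/879186 = 0.16070
Risk in exposed = 141/3774 = 0.03736; risk in unexposed = 242/1244 = 0.19453; RR = 0.19205
OR/RR = 0.16070 / 0.19205 = 0.83673
The outcome is not rare, so the OR lies further from 1 than the RR.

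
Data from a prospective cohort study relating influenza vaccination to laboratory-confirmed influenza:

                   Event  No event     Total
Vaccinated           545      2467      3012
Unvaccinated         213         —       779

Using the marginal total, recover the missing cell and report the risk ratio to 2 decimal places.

The missing cell is in the unexposed row: 779 − 213 = 566.
So a = 545, b = 2467, c = 213, d = 566.
RR = [a/(a+b)] / [c/(c+d)] = (545/3012) / (213/779) = 0.18094/0.27343 = 0.66176

0.66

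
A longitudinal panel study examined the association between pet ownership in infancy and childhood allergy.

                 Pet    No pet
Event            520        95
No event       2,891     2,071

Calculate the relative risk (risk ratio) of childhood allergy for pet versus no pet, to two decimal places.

3.48

Reading the table with exposure as columns: a = 520 (Pet, case), b = 2891 (Pet, non-case), c = 95 (No pet, case), d = 2071.
Risk in exposed = 520/3411 = 0.15245; risk in unexposed = 95/2166 = 0.04386.
RR = 0.15245 / 0.04386 = 3.47581
The risk among the exposed is 3.48 times that among the unexposed.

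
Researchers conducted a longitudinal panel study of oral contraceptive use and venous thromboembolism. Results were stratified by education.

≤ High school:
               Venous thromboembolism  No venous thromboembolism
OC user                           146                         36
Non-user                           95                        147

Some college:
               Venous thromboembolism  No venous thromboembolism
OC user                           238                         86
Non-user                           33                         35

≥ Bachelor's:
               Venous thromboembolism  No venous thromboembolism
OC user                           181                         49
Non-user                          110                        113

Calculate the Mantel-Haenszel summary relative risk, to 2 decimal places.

1.72

RR_MH = Σ(aᵢ·n₀ᵢ/nᵢ) / Σ(cᵢ·n₁ᵢ/nᵢ), with n₁ᵢ = aᵢ+bᵢ (exposed), n₀ᵢ = cᵢ+dᵢ (unexposed), nᵢ = n₁ᵢ+n₀ᵢ.
Stratum 1 (≤ High school): n₁ = 182, n₀ = 242, n = 424; a·n₀/n = 146·242/424 = 83.3302; c·n₁/n = 95·182/424 = 40.7783
Stratum 2 (Some college): n₁ = 324, n₀ = 68, n = 392; a·n₀/n = 238·68/392 = 41.2857; c·n₁/n = 33·324/392 = 27.2755
Stratum 3 (≥ Bachelor's): n₁ = 230, n₀ = 223, n = 453; a·n₀/n = 181·223/453 = 89.1015; c·n₁/n = 110·230/453 = 55.8499
RR_MH = (83.3302 + 41.2857 + 89.1015) / (40.7783 + 27.2755 + 55.8499) = 213.7174 / 123.9037 = 1.72487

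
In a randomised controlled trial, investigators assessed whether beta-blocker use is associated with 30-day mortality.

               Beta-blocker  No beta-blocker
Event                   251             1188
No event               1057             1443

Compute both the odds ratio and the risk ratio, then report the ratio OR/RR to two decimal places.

Reading the table with exposure as columns: a = 251 (Beta-blocker, case), b = 1057 (Beta-blocker, non-case), c = 1188 (No beta-blocker, case), d = 1443.
OR = (251·1443)/(1057·1188) = 362193/1255716 = 0.28844
Risk in exposed = 251/1308 = 0.19190; risk in unexposed = 1188/2631 = 0.45154; RR = 0.42498
OR/RR = 0.28844 / 0.42498 = 0.67870
The outcome is not rare, so the OR lies further from 1 than the RR.

0.68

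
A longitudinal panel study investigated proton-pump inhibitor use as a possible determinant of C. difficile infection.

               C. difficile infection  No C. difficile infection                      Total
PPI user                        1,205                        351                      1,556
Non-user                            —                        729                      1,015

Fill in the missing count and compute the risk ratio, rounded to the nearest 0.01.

2.75

The missing cell is in the unexposed row: 1015 − 729 = 286.
So a = 1205, b = 351, c = 286, d = 729.
RR = [a/(a+b)] / [c/(c+d)] = (1205/1556) / (286/1015) = 0.77442/0.28177 = 2.74838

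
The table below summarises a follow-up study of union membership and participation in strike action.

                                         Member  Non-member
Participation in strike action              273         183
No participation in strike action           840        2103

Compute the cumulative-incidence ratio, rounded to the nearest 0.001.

3.064

Reading the table with exposure as columns: a = 273 (Member, case), b = 840 (Member, non-case), c = 183 (Non-member, case), d = 2103.
Risk in exposed = 273/1113 = 0.24528; risk in unexposed = 183/2286 = 0.08005.
RR = 0.24528 / 0.08005 = 3.06403
The risk among the exposed is 3.06 times that among the unexposed.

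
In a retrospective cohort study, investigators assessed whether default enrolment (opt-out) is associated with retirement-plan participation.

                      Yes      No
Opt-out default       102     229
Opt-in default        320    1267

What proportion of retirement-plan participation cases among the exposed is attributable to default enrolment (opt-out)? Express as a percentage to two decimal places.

Cells: a = 102, b = 229, c = 320, d = 1267.
Risk in exposed = 102/331 = 0.30816; risk in unexposed = 320/1587 = 0.20164.
RR = 0.30816/0.20164 = 1.52827
AR% = (RR − 1)/RR × 100 = (1.52827 − 1)/1.52827 × 100 = 34.5664%

34.57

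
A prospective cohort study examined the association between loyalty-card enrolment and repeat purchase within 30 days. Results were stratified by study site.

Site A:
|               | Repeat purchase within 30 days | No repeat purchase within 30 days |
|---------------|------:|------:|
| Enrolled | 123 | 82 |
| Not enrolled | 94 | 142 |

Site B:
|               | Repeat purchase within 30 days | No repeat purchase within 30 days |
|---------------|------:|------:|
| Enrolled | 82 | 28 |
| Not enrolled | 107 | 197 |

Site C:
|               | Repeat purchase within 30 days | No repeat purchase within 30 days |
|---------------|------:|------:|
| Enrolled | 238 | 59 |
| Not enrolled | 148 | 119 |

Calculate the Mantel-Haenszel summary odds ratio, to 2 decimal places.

3.21

OR_MH = Σ(aᵢdᵢ/nᵢ) / Σ(bᵢcᵢ/nᵢ), where nᵢ is the stratum total.
Stratum 1 (Site A): n = 441; a·d/n = 123·142/441 = 39.6054; b·c/n = 82·94/441 = 17.4785
Stratum 2 (Site B): n = 414; a·d/n = 82·197/414 = 39.0193; b·c/n = 28·107/414 = 7.2367
Stratum 3 (Site C): n = 564; a·d/n = 238·119/564 = 50.2163; b·c/n = 59·148/564 = 15.4823
OR_MH = (39.6054 + 39.0193 + 50.2163) / (17.4785 + 7.2367 + 15.4823) = 128.8411 / 40.1974 = 3.20521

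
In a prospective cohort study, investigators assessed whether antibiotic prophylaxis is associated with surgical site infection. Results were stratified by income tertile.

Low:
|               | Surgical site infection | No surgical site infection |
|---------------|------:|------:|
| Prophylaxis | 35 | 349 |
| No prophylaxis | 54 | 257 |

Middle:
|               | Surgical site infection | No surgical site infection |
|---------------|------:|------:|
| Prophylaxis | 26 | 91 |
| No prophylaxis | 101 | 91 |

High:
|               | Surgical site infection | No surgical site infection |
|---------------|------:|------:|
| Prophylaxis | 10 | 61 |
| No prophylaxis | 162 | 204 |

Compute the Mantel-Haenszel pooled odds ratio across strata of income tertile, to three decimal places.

OR_MH = Σ(aᵢdᵢ/nᵢ) / Σ(bᵢcᵢ/nᵢ), where nᵢ is the stratum total.
Stratum 1 (Low): n = 695; a·d/n = 35·257/695 = 12.9424; b·c/n = 349·54/695 = 27.1165
Stratum 2 (Middle): n = 309; a·d/n = 26·91/309 = 7.6570; b·c/n = 91·101/309 = 29.7443
Stratum 3 (High): n = 437; a·d/n = 10·204/437 = 4.6682; b·c/n = 61·162/437 = 22.6133
OR_MH = (12.9424 + 7.6570 + 4.6682) / (27.1165 + 29.7443 + 22.6133) = 25.2676 / 79.4742 = 0.31793

0.318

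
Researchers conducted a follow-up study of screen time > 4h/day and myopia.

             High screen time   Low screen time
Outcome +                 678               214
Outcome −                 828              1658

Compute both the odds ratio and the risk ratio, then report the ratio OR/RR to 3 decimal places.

Reading the table with exposure as columns: a = 678 (High screen time, case), b = 828 (High screen time, non-case), c = 214 (Low screen time, case), d = 1658.
OR = (678·1658)/(828·214) = 1124124/177192 = 6.34410
Risk in exposed = 678/1506 = 0.45020; risk in unexposed = 214/1872 = 0.11432; RR = 3.93819
OR/RR = 6.34410 / 3.93819 = 1.61092
The outcome is not rare, so the OR lies further from 1 than the RR.

1.611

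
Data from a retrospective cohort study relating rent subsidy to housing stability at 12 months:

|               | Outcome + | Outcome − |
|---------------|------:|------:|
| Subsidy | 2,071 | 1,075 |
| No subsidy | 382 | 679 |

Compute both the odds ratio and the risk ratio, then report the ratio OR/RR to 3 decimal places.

Cells: a = 2071, b = 1075, c = 382, d = 679.
OR = (2071·679)/(1075·382) = 1406209/410650 = 3.42435
Risk in exposed = 2071/3146 = 0.65830; risk in unexposed = 382/1061 = 0.36004; RR = 1.82841
OR/RR = 3.42435 / 1.82841 = 1.87286
The outcome is not rare, so the OR lies further from 1 than the RR.

1.873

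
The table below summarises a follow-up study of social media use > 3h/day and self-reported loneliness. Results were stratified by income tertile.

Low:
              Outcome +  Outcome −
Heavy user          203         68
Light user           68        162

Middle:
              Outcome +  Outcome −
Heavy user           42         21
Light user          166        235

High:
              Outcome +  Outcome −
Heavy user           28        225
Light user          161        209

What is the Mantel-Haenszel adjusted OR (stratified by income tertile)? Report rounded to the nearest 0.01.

OR_MH = Σ(aᵢdᵢ/nᵢ) / Σ(bᵢcᵢ/nᵢ), where nᵢ is the stratum total.
Stratum 1 (Low): n = 501; a·d/n = 203·162/501 = 65.6407; b·c/n = 68·68/501 = 9.2295
Stratum 2 (Middle): n = 464; a·d/n = 42·235/464 = 21.2716; b·c/n = 21·166/464 = 7.5129
Stratum 3 (High): n = 623; a·d/n = 28·209/623 = 9.3933; b·c/n = 225·161/623 = 58.1461
OR_MH = (65.6407 + 21.2716 + 9.3933) / (9.2295 + 7.5129 + 58.1461) = 96.3055 / 74.8885 = 1.28598

1.29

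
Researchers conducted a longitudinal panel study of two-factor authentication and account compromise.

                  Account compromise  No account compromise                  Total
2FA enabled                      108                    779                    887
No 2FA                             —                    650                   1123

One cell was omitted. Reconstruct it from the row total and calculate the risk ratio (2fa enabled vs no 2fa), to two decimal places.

0.29

The missing cell is in the unexposed row: 1123 − 650 = 473.
So a = 108, b = 779, c = 473, d = 650.
RR = [a/(a+b)] / [c/(c+d)] = (108/887) / (473/1123) = 0.12176/0.42119 = 0.28908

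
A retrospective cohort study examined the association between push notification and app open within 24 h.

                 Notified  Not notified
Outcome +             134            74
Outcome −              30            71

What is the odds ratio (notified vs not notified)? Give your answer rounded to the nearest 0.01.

4.29

Reading the table with exposure as columns: a = 134 (Notified, case), b = 30 (Notified, non-case), c = 74 (Not notified, case), d = 71.
OR = (a·d)/(b·c) = (134 × 71) / (30 × 74) = 9514 / 2220 = 4.28559
The odds of app open within 24 h are about 4.29 times as high in the notified group.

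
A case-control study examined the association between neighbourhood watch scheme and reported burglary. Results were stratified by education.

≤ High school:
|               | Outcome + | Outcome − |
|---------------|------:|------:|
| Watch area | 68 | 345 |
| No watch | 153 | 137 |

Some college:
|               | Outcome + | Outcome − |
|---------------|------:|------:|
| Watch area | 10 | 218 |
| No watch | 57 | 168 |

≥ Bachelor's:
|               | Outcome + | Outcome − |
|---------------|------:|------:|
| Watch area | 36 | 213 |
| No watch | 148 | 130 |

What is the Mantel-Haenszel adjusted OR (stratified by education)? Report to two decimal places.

0.16

OR_MH = Σ(aᵢdᵢ/nᵢ) / Σ(bᵢcᵢ/nᵢ), where nᵢ is the stratum total.
Stratum 1 (≤ High school): n = 703; a·d/n = 68·137/703 = 13.2518; b·c/n = 345·153/703 = 75.0853
Stratum 2 (Some college): n = 453; a·d/n = 10·168/453 = 3.7086; b·c/n = 218·57/453 = 27.4305
Stratum 3 (≥ Bachelor's): n = 527; a·d/n = 36·130/527 = 8.8805; b·c/n = 213·148/527 = 59.8178
OR_MH = (13.2518 + 3.7086 + 8.8805) / (75.0853 + 27.4305 + 59.8178) = 25.8408 / 162.3336 = 0.15918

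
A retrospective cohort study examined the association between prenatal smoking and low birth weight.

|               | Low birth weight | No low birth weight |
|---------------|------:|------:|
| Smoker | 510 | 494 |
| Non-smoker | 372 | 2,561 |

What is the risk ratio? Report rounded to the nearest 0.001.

Cells: a = 510, b = 494, c = 372, d = 2561.
Risk in exposed = 510/1004 = 0.50797; risk in unexposed = 372/2933 = 0.12683.
RR = 0.50797 / 0.12683 = 4.00503
The risk among the exposed is 4.01 times that among the unexposed.

4.005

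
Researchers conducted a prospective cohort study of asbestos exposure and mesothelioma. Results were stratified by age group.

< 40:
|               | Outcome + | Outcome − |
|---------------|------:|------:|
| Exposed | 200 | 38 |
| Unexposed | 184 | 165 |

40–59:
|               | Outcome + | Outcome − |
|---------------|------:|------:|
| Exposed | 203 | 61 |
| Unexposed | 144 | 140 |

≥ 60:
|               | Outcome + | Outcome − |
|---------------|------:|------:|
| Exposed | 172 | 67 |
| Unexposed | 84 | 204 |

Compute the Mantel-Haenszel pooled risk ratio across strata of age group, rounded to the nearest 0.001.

1.747

RR_MH = Σ(aᵢ·n₀ᵢ/nᵢ) / Σ(cᵢ·n₁ᵢ/nᵢ), with n₁ᵢ = aᵢ+bᵢ (exposed), n₀ᵢ = cᵢ+dᵢ (unexposed), nᵢ = n₁ᵢ+n₀ᵢ.
Stratum 1 (< 40): n₁ = 238, n₀ = 349, n = 587; a·n₀/n = 200·349/587 = 118.9097; c·n₁/n = 184·238/587 = 74.6031
Stratum 2 (40–59): n₁ = 264, n₀ = 284, n = 548; a·n₀/n = 203·284/548 = 105.2044; c·n₁/n = 144·264/548 = 69.3723
Stratum 3 (≥ 60): n₁ = 239, n₀ = 288, n = 527; a·n₀/n = 172·288/527 = 93.9962; c·n₁/n = 84·239/527 = 38.0949
RR_MH = (118.9097 + 105.2044 + 93.9962) / (74.6031 + 69.3723 + 38.0949) = 318.1103 / 182.0702 = 1.74718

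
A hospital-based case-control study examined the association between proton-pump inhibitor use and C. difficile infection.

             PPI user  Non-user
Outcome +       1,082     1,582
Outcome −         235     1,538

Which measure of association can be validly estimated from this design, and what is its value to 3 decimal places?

4.476

Reading the table with exposure as columns: a = 1082 (PPI user, case), b = 235 (PPI user, non-case), c = 1582 (Non-user, case), d = 1538.
This is a hospital-based case-control study: participants were sampled on outcome status, so risks in the source population cannot be estimated directly — relative risk is not valid here. The odds ratio is the appropriate measure.
OR = (a·d)/(b·c) = (1082 × 1538) / (235 × 1582) = 1664116 / 371770 = 4.47620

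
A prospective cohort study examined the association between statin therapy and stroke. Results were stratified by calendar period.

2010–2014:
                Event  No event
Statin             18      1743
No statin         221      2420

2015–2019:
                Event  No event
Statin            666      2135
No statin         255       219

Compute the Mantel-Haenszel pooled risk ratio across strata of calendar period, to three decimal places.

0.350

RR_MH = Σ(aᵢ·n₀ᵢ/nᵢ) / Σ(cᵢ·n₁ᵢ/nᵢ), with n₁ᵢ = aᵢ+bᵢ (exposed), n₀ᵢ = cᵢ+dᵢ (unexposed), nᵢ = n₁ᵢ+n₀ᵢ.
Stratum 1 (2010–2014): n₁ = 1761, n₀ = 2641, n = 4402; a·n₀/n = 18·2641/4402 = 10.7992; c·n₁/n = 221·1761/4402 = 88.4100
Stratum 2 (2015–2019): n₁ = 2801, n₀ = 474, n = 3275; a·n₀/n = 666·474/3275 = 96.3921; c·n₁/n = 255·2801/3275 = 218.0931
RR_MH = (10.7992 + 96.3921) / (88.4100 + 218.0931) = 107.1912 / 306.5032 = 0.34972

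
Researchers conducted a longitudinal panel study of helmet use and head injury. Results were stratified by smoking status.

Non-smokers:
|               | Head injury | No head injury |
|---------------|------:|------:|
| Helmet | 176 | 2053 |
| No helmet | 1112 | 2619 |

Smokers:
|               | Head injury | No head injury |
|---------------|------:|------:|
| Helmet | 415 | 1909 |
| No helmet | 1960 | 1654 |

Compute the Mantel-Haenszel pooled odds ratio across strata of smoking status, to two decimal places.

0.19

OR_MH = Σ(aᵢdᵢ/nᵢ) / Σ(bᵢcᵢ/nᵢ), where nᵢ is the stratum total.
Stratum 1 (Non-smokers): n = 5960; a·d/n = 176·2619/5960 = 77.3396; b·c/n = 2053·1112/5960 = 383.0430
Stratum 2 (Smokers): n = 5938; a·d/n = 415·1654/5938 = 115.5962; b·c/n = 1909·1960/5938 = 630.1179
OR_MH = (77.3396 + 115.5962) / (383.0430 + 630.1179) = 192.9358 / 1013.1608 = 0.19043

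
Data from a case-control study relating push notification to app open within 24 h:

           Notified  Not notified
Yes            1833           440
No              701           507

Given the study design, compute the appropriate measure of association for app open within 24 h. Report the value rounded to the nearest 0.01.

Reading the table with exposure as columns: a = 1833 (Notified, case), b = 701 (Notified, non-case), c = 440 (Not notified, case), d = 507.
This is a case-control study: participants were sampled on outcome status, so risks in the source population cannot be estimated directly — relative risk is not valid here. The odds ratio is the appropriate measure.
OR = (a·d)/(b·c) = (1833 × 507) / (701 × 440) = 929331 / 308440 = 3.01300

3.01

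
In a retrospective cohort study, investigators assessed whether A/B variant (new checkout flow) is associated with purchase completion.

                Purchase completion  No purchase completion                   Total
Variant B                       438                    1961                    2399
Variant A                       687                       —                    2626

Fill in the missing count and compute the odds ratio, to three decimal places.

The missing cell is in the unexposed row: 2626 − 687 = 1939.
So a = 438, b = 1961, c = 687, d = 1939.
OR = (a·d)/(b·c) = (438 × 1939) / (1961 × 687) = 849282 / 1347207 = 0.63040

0.630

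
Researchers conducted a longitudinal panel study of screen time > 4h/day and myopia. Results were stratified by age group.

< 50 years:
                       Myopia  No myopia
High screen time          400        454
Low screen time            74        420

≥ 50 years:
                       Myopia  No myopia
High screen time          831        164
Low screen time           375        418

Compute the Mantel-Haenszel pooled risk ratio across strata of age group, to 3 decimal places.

2.016

RR_MH = Σ(aᵢ·n₀ᵢ/nᵢ) / Σ(cᵢ·n₁ᵢ/nᵢ), with n₁ᵢ = aᵢ+bᵢ (exposed), n₀ᵢ = cᵢ+dᵢ (unexposed), nᵢ = n₁ᵢ+n₀ᵢ.
Stratum 1 (< 50 years): n₁ = 854, n₀ = 494, n = 1348; a·n₀/n = 400·494/1348 = 146.5875; c·n₁/n = 74·854/1348 = 46.8813
Stratum 2 (≥ 50 years): n₁ = 995, n₀ = 793, n = 1788; a·n₀/n = 831·793/1788 = 368.5587; c·n₁/n = 375·995/1788 = 208.6829
RR_MH = (146.5875 + 368.5587) / (46.8813 + 208.6829) = 515.1463 / 255.5642 = 2.01572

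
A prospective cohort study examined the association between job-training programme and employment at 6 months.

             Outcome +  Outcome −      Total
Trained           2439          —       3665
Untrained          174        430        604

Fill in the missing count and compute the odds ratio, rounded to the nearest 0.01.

The missing cell is in the exposed row: 3665 − 2439 = 1226.
So a = 2439, b = 1226, c = 174, d = 430.
OR = (a·d)/(b·c) = (2439 × 430) / (1226 × 174) = 1048770 / 213324 = 4.91632

4.92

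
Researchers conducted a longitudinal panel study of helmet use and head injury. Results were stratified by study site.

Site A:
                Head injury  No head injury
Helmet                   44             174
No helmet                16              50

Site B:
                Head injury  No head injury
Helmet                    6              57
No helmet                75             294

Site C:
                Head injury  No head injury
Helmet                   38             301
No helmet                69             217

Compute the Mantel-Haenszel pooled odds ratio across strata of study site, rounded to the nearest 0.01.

OR_MH = Σ(aᵢdᵢ/nᵢ) / Σ(bᵢcᵢ/nᵢ), where nᵢ is the stratum total.
Stratum 1 (Site A): n = 284; a·d/n = 44·50/284 = 7.7465; b·c/n = 174·16/284 = 9.8028
Stratum 2 (Site B): n = 432; a·d/n = 6·294/432 = 4.0833; b·c/n = 57·75/432 = 9.8958
Stratum 3 (Site C): n = 625; a·d/n = 38·217/625 = 13.1936; b·c/n = 301·69/625 = 33.2304
OR_MH = (7.7465 + 4.0833 + 13.1936) / (9.8028 + 9.8958 + 33.2304) = 25.0234 / 52.9291 = 0.47277

0.47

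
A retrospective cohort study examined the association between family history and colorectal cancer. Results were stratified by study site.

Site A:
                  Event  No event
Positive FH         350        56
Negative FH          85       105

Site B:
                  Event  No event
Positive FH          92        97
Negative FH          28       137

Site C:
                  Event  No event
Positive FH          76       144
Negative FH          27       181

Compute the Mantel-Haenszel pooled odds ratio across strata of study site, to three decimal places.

OR_MH = Σ(aᵢdᵢ/nᵢ) / Σ(bᵢcᵢ/nᵢ), where nᵢ is the stratum total.
Stratum 1 (Site A): n = 596; a·d/n = 350·105/596 = 61.6611; b·c/n = 56·85/596 = 7.9866
Stratum 2 (Site B): n = 354; a·d/n = 92·137/354 = 35.6045; b·c/n = 97·28/354 = 7.6723
Stratum 3 (Site C): n = 428; a·d/n = 76·181/428 = 32.1402; b·c/n = 144·27/428 = 9.0841
OR_MH = (61.6611 + 35.6045 + 32.1402) / (7.9866 + 7.6723 + 9.0841) = 129.4058 / 24.7430 = 5.22999

5.230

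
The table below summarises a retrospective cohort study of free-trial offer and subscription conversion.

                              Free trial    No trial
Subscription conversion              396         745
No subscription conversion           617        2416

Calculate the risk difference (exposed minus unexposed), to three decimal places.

Reading the table with exposure as columns: a = 396 (Free trial, case), b = 617 (Free trial, non-case), c = 745 (No trial, case), d = 2416.
Risk in exposed = 396/1013 = 0.390918; risk in unexposed = 745/3161 = 0.235685.
Risk difference = 0.390918 − 0.235685 = 0.155233

0.155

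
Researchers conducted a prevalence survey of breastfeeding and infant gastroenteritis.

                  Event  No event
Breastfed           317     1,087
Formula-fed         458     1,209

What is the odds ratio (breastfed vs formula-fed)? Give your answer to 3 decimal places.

Cells: a = 317, b = 1087, c = 458, d = 1209.
OR = (a·d)/(b·c) = (317 × 1209) / (1087 × 458) = 383253 / 497846 = 0.76982
Exposure is associated with lower odds of infant gastroenteritis (OR = 0.77 < 1).

0.770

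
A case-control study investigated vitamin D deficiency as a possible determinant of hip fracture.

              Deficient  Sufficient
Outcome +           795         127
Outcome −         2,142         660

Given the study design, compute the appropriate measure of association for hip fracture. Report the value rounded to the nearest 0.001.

Reading the table with exposure as columns: a = 795 (Deficient, case), b = 2142 (Deficient, non-case), c = 127 (Sufficient, case), d = 660.
This is a case-control study: participants were sampled on outcome status, so risks in the source population cannot be estimated directly — relative risk is not valid here. The odds ratio is the appropriate measure.
OR = (a·d)/(b·c) = (795 × 660) / (2142 × 127) = 524700 / 272034 = 1.92880

1.929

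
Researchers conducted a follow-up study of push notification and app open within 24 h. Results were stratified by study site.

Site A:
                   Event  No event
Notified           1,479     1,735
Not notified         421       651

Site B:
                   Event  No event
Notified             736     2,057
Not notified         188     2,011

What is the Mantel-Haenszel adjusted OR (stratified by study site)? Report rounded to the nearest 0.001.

2.102

OR_MH = Σ(aᵢdᵢ/nᵢ) / Σ(bᵢcᵢ/nᵢ), where nᵢ is the stratum total.
Stratum 1 (Site A): n = 4286; a·d/n = 1479·651/4286 = 224.6451; b·c/n = 1735·421/4286 = 170.4235
Stratum 2 (Site B): n = 4992; a·d/n = 736·2011/4992 = 296.4936; b·c/n = 2057·188/4992 = 77.4671
OR_MH = (224.6451 + 296.4936) / (170.4235 + 77.4671) = 521.1387 / 247.8906 = 2.10229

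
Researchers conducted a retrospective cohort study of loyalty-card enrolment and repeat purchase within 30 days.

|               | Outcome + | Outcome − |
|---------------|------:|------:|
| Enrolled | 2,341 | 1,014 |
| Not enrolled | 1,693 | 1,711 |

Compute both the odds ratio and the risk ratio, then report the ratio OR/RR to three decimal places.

Cells: a = 2341, b = 1014, c = 1693, d = 1711.
OR = (2341·1711)/(1014·1693) = 4005451/1716702 = 2.33322
Risk in exposed = 2341/3355 = 0.69776; risk in unexposed = 1693/3404 = 0.49736; RR = 1.40295
OR/RR = 2.33322 / 1.40295 = 1.66309
The outcome is not rare, so the OR lies further from 1 than the RR.

1.663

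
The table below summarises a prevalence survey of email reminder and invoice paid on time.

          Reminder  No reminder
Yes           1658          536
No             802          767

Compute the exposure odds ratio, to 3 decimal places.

Reading the table with exposure as columns: a = 1658 (Reminder, case), b = 802 (Reminder, non-case), c = 536 (No reminder, case), d = 767.
OR = (a·d)/(b·c) = (1658 × 767) / (802 × 536) = 1271686 / 429872 = 2.95829
The odds of invoice paid on time are about 2.96 times as high in the reminder group.

2.958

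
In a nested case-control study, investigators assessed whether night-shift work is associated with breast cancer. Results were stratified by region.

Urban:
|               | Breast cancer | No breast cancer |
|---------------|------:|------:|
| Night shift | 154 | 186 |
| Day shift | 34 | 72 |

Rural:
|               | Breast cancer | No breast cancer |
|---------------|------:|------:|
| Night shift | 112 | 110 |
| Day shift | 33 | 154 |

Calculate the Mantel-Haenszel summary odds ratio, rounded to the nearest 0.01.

OR_MH = Σ(aᵢdᵢ/nᵢ) / Σ(bᵢcᵢ/nᵢ), where nᵢ is the stratum total.
Stratum 1 (Urban): n = 446; a·d/n = 154·72/446 = 24.8610; b·c/n = 186·34/446 = 14.1794
Stratum 2 (Rural): n = 409; a·d/n = 112·154/409 = 42.1711; b·c/n = 110·33/409 = 8.8753
OR_MH = (24.8610 + 42.1711) / (14.1794 + 8.8753) = 67.0321 / 23.0547 = 2.90753

2.91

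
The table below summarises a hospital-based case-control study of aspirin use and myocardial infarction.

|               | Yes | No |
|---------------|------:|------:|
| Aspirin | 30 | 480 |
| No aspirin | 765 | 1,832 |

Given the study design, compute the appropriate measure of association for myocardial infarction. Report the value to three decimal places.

Cells: a = 30, b = 480, c = 765, d = 1832.
This is a hospital-based case-control study: participants were sampled on outcome status, so risks in the source population cannot be estimated directly — relative risk is not valid here. The odds ratio is the appropriate measure.
OR = (a·d)/(b·c) = (30 × 1832) / (480 × 765) = 54960 / 367200 = 0.14967

0.150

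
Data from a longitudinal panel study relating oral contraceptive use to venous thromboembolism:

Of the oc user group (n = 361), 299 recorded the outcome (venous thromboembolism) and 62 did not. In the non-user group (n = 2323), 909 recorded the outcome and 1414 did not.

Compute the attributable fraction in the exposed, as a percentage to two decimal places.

From the description: a = 299, b = 62, c = 909, d = 1414.
Risk in exposed = 299/361 = 0.82825; risk in unexposed = 909/2323 = 0.39130.
RR = 0.82825/0.39130 = 2.11665
AR% = (RR − 1)/RR × 100 = (2.11665 − 1)/2.11665 × 100 = 52.7556%

52.76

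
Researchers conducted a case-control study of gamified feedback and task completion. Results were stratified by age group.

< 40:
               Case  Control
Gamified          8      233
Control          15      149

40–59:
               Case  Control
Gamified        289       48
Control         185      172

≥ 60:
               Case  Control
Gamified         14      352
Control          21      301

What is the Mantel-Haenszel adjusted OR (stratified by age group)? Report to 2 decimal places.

OR_MH = Σ(aᵢdᵢ/nᵢ) / Σ(bᵢcᵢ/nᵢ), where nᵢ is the stratum total.
Stratum 1 (< 40): n = 405; a·d/n = 8·149/405 = 2.9432; b·c/n = 233·15/405 = 8.6296
Stratum 2 (40–59): n = 694; a·d/n = 289·172/694 = 71.6254; b·c/n = 48·185/694 = 12.7954
Stratum 3 (≥ 60): n = 688; a·d/n = 14·301/688 = 6.1250; b·c/n = 352·21/688 = 10.7442
OR_MH = (2.9432 + 71.6254 + 6.1250) / (8.6296 + 12.7954 + 10.7442) = 80.6936 / 32.1692 = 2.50841

2.51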